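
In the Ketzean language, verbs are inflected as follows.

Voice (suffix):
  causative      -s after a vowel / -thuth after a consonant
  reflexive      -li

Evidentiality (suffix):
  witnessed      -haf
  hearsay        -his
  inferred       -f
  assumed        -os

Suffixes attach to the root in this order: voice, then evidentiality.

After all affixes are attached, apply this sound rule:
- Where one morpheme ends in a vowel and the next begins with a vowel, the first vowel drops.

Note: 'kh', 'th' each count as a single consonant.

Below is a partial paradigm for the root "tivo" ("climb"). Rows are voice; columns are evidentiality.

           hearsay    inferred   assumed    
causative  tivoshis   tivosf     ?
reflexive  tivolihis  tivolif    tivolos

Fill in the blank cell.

tivosos

Attach voice causative -s (after vowel 'o') → tivos.
Attach evidentiality assumed -os → tivosos.
Vowel deletion: no change.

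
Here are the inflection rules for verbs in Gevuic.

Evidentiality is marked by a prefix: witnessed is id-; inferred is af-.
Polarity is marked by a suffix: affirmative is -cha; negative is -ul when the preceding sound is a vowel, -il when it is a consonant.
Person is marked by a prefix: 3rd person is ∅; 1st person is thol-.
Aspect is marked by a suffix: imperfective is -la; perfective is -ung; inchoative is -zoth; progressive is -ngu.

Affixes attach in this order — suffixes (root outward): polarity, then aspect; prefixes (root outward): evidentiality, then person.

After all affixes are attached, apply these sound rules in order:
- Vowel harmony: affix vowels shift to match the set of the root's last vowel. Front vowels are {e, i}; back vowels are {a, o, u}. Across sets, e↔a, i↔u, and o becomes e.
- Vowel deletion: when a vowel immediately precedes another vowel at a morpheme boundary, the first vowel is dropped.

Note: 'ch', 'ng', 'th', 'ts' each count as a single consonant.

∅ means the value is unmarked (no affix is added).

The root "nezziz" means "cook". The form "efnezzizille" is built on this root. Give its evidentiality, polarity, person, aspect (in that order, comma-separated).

Segment: af-nezziz-il-la.
evidentiality: af- → inferred.
polarity: -ul/il → negative.
person: ∅ → 3rd person.
aspect: -la → imperfective.

inferred, negative, 3rd person, imperfective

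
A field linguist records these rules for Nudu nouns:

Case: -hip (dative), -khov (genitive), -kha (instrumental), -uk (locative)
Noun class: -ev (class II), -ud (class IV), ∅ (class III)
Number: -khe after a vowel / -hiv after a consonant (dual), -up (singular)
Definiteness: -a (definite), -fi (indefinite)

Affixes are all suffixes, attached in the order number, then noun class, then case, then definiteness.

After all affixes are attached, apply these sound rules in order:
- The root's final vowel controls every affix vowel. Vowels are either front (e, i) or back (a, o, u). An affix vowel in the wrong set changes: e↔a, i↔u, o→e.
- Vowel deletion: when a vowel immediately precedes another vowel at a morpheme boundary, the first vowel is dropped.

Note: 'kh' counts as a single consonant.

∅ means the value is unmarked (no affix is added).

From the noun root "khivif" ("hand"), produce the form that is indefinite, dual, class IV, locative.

khivifhividikfi

Attach number dual -hiv (after consonant 'f') → khivifhiv.
Attach noun class class IV -ud → khivifhivud.
Attach case locative -uk → khivifhivuduk.
Attach definiteness indefinite -fi → khivifhivudukfi.
Apply vowel harmony: khivifhivudukfi → khivifhividikfi.
Vowel deletion: no change.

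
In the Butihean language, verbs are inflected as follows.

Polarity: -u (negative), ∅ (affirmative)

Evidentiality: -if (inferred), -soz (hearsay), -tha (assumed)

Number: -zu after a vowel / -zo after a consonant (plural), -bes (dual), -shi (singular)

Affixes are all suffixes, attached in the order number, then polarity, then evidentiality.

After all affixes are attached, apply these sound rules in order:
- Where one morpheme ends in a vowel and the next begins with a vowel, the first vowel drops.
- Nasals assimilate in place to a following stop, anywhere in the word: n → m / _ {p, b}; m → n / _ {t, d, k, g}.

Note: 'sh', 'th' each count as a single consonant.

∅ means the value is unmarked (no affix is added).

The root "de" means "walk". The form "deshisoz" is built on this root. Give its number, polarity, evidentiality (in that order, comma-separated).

Segment: de-shi-soz.
number: -shi → singular.
polarity: ∅ → affirmative.
evidentiality: -soz → hearsay.

singular, affirmative, hearsay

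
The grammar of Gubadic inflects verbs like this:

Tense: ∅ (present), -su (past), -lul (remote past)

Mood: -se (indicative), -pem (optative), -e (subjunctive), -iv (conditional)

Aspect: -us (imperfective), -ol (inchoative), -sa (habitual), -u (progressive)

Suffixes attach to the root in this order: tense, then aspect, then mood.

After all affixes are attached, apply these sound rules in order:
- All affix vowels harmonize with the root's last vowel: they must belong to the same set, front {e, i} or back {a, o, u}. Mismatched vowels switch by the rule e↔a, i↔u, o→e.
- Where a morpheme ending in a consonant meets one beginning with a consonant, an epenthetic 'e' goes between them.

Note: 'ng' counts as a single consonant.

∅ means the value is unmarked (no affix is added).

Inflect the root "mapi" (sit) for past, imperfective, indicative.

mapisiisese

Attach tense past -su → mapisu.
Attach aspect imperfective -us → mapisuus.
Attach mood indicative -se → mapisuusse.
Apply vowel harmony: mapisuusse → mapisiisse.
Apply epenthesis: mapisiisse → mapisiisese.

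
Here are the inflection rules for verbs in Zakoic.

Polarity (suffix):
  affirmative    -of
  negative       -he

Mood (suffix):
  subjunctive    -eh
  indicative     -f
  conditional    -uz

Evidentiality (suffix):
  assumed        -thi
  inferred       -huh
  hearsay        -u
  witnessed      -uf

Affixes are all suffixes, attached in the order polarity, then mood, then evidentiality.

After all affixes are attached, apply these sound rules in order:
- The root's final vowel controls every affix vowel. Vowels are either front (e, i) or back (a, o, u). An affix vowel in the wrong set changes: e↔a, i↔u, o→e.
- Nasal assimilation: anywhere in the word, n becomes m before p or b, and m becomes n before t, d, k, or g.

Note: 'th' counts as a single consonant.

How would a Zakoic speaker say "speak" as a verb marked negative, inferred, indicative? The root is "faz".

Attach polarity negative -he → fazhe.
Attach mood indicative -f → fazhef.
Attach evidentiality inferred -huh → fazhefhuh.
Apply vowel harmony: fazhefhuh → fazhafhuh.
Nasal assimilation: no change.

fazhafhuh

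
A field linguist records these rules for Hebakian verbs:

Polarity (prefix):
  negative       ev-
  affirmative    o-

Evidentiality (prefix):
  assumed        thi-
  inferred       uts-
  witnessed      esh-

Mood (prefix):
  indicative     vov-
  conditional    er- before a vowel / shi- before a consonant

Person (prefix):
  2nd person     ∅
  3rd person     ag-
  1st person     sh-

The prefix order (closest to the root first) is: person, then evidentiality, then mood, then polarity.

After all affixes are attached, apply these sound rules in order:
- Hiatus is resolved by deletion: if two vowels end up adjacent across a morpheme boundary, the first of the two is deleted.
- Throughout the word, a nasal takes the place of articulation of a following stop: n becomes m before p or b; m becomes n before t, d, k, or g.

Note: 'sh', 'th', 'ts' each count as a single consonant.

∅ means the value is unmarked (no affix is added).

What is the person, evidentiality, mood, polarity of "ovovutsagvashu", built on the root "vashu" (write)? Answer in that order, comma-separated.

Segment: o-vov-uts-ag-vashu.
person: ag- → 3rd person.
evidentiality: uts- → inferred.
mood: vov- → indicative.
polarity: o- → affirmative.

3rd person, inferred, indicative, affirmative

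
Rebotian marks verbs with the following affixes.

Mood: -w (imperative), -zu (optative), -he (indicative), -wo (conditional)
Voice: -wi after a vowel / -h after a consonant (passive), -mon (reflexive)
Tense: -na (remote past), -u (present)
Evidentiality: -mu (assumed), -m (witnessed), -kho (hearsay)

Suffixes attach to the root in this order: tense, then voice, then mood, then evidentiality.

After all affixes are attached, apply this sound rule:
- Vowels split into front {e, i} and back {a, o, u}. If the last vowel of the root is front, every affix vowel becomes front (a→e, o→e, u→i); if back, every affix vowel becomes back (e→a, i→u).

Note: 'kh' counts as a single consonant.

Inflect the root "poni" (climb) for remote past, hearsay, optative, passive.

Attach tense remote past -na → ponina.
Attach voice passive -wi (after vowel 'a') → poninawi.
Attach mood optative -zu → poninawizu.
Attach evidentiality hearsay -kho → poninawizukho.
Apply vowel harmony: poninawizukho → poninewizikhe.

poninewizikhe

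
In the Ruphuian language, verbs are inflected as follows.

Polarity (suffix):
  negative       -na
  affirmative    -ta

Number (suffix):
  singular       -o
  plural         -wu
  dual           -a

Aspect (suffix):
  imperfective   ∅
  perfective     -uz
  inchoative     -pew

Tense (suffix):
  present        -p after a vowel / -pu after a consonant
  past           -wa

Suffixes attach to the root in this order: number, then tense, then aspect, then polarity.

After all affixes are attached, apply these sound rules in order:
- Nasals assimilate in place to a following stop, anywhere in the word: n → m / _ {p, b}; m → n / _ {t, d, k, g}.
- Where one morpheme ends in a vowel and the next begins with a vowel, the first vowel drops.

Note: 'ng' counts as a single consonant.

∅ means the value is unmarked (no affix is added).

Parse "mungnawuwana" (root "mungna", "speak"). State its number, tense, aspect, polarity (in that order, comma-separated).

Segment: mungna-wu-wa-na.
number: -wu → plural.
tense: -wa → past.
aspect: ∅ → imperfective.
polarity: -na → negative.

plural, past, imperfective, negative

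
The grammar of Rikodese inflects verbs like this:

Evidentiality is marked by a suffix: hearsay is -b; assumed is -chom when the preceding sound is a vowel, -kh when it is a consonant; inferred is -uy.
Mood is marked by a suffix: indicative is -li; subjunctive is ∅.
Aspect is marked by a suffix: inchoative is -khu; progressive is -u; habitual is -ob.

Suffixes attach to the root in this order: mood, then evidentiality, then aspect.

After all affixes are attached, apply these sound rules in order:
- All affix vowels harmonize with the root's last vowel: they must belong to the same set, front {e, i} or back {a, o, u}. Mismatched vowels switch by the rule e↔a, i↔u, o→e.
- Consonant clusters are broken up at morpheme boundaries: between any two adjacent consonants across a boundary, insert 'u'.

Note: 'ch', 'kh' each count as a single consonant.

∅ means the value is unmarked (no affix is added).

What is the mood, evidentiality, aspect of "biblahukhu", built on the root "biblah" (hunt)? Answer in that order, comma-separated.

Segment: biblah-kh-u.
mood: ∅ → subjunctive.
evidentiality: -chom/kh → assumed.
aspect: -u → progressive.

subjunctive, assumed, progressive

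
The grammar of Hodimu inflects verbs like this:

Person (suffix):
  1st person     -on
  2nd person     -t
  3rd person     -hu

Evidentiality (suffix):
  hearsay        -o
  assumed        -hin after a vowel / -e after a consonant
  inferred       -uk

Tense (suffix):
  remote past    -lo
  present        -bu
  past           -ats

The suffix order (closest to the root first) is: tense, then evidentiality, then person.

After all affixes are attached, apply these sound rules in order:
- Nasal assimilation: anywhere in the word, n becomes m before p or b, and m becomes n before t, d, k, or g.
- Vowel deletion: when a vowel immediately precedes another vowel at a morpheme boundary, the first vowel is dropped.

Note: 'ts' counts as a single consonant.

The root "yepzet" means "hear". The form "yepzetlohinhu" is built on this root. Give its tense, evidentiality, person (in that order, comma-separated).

remote past, assumed, 3rd person

Segment: yepzet-lo-hin-hu.
tense: -lo → remote past.
evidentiality: -hin/e → assumed.
person: -hu → 3rd person.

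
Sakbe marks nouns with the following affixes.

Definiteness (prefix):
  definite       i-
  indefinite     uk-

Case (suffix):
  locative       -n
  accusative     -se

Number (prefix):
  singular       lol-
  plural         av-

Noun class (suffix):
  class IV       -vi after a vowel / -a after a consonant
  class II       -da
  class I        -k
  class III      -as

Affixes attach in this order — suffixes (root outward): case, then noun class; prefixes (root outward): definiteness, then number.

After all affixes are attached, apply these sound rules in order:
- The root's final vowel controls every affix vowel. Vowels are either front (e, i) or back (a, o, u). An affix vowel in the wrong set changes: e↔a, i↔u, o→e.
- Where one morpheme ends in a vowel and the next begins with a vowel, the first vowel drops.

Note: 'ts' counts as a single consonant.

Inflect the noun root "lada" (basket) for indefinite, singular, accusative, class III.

lolukladasas

Attach definiteness indefinite uk- → uklada.
Attach number singular lol- → loluklada.
Attach case accusative -se → lolukladase.
Attach noun class class III -as → lolukladaseas.
Apply vowel harmony: lolukladaseas → lolukladasaas.
Apply vowel deletion: lolukladasaas → lolukladasas.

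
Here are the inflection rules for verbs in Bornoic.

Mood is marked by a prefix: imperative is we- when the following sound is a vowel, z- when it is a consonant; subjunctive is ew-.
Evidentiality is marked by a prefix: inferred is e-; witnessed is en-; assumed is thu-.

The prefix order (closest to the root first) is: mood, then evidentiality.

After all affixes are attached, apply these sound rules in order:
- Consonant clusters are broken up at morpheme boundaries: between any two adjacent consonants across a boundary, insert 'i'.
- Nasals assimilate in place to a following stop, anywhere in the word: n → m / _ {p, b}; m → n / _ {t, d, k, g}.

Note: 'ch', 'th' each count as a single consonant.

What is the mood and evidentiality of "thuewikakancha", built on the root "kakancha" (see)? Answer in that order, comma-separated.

Segment: thu-ew-kakancha.
mood: ew- → subjunctive.
evidentiality: thu- → assumed.

subjunctive, assumed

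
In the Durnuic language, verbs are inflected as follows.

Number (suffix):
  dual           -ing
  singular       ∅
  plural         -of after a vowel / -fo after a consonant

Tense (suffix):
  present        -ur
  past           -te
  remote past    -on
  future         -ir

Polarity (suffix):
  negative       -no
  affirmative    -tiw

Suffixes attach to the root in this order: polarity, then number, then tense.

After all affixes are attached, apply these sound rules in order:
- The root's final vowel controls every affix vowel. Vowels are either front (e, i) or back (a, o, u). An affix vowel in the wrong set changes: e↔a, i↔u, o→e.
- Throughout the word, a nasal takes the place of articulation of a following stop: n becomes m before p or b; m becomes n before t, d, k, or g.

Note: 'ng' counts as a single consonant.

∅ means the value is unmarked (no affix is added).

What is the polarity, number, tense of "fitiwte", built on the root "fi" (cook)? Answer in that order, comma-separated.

affirmative, singular, past

Segment: fi-tiw-te.
polarity: -tiw → affirmative.
number: ∅ → singular.
tense: -te → past.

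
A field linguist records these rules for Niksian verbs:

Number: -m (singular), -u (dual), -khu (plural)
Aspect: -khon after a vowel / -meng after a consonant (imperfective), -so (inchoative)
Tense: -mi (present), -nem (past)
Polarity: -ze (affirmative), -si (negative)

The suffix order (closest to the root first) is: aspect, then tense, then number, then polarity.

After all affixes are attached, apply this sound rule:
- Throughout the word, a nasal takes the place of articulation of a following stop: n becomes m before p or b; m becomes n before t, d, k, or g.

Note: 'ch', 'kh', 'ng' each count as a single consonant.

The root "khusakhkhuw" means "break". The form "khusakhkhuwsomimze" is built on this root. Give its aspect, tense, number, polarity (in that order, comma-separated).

inchoative, present, singular, affirmative

Segment: khusakhkhuw-so-mi-m-ze.
aspect: -so → inchoative.
tense: -mi → present.
number: -m → singular.
polarity: -ze → affirmative.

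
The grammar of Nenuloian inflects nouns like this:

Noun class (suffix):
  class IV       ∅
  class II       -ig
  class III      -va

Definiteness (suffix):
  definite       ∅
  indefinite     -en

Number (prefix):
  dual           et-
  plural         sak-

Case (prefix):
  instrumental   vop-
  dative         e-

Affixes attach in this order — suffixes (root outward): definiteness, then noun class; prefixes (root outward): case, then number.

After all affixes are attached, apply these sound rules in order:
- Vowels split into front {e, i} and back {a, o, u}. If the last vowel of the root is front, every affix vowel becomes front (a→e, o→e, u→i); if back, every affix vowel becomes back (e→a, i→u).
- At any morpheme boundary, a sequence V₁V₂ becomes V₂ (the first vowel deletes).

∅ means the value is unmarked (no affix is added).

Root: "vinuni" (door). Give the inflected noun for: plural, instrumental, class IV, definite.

sekvepvinuni

definiteness = definite: zero marking, form stays vinuni.
Attach case instrumental vop- → vopvinuni.
Attach number plural sak- → sakvopvinuni.
noun class = class IV: zero marking, form stays sakvopvinuni.
Apply vowel harmony: sakvopvinuni → sekvepvinuni.
Vowel deletion: no change.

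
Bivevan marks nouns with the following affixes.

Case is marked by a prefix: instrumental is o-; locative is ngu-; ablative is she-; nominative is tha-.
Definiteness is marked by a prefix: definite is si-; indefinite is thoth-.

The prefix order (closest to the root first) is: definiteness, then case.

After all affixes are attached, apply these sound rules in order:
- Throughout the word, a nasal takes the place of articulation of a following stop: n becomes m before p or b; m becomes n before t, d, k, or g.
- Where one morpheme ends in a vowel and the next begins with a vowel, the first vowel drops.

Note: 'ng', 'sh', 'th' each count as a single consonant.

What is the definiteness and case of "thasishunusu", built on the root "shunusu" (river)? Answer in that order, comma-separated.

Segment: tha-si-shunusu.
definiteness: si- → definite.
case: tha- → nominative.

definite, nominative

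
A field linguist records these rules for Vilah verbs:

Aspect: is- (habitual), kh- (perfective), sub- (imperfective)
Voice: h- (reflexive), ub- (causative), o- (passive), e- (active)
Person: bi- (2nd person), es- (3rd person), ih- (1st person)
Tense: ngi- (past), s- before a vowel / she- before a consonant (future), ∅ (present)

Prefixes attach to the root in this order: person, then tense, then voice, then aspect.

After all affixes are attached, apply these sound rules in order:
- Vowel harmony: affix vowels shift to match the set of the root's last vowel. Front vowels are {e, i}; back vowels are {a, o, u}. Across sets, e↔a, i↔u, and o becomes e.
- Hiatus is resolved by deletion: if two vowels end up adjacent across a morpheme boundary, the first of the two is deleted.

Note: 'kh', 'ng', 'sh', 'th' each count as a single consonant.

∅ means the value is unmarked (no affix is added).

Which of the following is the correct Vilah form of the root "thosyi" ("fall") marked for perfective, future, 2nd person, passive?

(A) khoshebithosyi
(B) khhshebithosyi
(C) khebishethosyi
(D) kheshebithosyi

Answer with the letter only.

Attach person 2nd person bi- → bithosyi.
Attach tense future she- (before consonant 'b') → shebithosyi.
Attach voice passive o- → oshebithosyi.
Attach aspect perfective kh- → khoshebithosyi.
Apply vowel harmony: khoshebithosyi → kheshebithosyi.
Vowel deletion: no change.
So the correct form is kheshebithosyi, option (D).
(A) khoshebithosyi is wrong: it fails to apply the sound rule(s).
(B) khhshebithosyi is wrong: it uses reflexive instead of passive for voice.
(C) khebishethosyi is wrong: it has the affixes in the wrong order.

D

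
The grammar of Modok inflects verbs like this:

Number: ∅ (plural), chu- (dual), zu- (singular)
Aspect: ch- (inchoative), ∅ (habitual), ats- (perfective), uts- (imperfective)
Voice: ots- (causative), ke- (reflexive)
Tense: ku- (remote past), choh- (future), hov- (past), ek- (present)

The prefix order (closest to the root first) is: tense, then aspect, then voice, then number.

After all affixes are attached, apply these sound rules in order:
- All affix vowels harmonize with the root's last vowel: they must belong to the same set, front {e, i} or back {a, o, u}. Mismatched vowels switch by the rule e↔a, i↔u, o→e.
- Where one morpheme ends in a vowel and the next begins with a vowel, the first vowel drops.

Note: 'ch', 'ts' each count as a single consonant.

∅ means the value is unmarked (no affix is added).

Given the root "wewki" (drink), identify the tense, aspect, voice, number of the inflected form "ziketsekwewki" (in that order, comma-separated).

present, perfective, reflexive, singular

Segment: zu-ke-ats-ek-wewki.
tense: ek- → present.
aspect: ats- → perfective.
voice: ke- → reflexive.
number: zu- → singular.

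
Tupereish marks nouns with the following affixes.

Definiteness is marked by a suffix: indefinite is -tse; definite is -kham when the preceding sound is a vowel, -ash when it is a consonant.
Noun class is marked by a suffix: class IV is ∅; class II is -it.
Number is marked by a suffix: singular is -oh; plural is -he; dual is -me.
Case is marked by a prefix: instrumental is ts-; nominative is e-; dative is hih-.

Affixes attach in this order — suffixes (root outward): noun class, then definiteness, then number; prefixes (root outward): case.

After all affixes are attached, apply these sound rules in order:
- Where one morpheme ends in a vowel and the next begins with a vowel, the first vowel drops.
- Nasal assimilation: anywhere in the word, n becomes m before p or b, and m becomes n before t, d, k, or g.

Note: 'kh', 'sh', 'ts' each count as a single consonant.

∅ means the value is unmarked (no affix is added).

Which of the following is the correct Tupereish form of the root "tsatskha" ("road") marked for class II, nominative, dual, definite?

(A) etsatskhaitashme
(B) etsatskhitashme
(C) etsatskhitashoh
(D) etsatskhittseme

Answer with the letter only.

Attach case nominative e- → etsatskha.
Attach noun class class II -it → etsatskhait.
Attach definiteness definite -ash (after consonant 't') → etsatskhaitash.
Attach number dual -me → etsatskhaitashme.
Apply vowel deletion: etsatskhaitashme → etsatskhitashme.
Nasal assimilation: no change.
So the correct form is etsatskhitashme, option (B).
(C) etsatskhitashoh is wrong: it uses singular instead of dual for number.
(A) etsatskhaitashme is wrong: it fails to apply the sound rule(s).
(D) etsatskhittseme is wrong: it uses indefinite instead of definite for definiteness.

B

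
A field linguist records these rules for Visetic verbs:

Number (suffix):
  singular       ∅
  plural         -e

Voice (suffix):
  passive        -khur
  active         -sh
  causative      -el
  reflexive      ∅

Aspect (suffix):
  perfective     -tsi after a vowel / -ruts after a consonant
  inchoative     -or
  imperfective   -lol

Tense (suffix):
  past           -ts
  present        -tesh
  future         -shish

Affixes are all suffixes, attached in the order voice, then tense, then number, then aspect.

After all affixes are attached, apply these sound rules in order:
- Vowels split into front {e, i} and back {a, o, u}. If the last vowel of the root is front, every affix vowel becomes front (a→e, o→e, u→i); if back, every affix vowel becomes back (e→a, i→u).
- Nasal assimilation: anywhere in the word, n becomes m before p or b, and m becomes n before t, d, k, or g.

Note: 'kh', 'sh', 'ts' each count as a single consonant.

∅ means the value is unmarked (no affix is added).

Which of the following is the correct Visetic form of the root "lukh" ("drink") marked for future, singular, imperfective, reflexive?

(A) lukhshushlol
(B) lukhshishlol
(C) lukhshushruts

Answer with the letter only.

voice = reflexive: zero marking, form stays lukh.
Attach tense future -shish → lukhshish.
number = singular: zero marking, form stays lukhshish.
Attach aspect imperfective -lol → lukhshishlol.
Apply vowel harmony: lukhshishlol → lukhshushlol.
Nasal assimilation: no change.
So the correct form is lukhshushlol, option (A).
(C) lukhshushruts is wrong: it uses perfective instead of imperfective for aspect.
(B) lukhshishlol is wrong: it fails to apply the sound rule(s).

A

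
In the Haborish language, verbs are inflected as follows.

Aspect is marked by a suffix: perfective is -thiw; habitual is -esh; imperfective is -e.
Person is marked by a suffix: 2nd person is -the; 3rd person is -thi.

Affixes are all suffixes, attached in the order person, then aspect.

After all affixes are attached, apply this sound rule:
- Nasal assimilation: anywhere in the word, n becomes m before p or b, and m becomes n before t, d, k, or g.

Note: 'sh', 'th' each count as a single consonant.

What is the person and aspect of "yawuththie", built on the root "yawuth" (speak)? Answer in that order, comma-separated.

Segment: yawuth-thi-e.
person: -thi → 3rd person.
aspect: -e → imperfective.

3rd person, imperfective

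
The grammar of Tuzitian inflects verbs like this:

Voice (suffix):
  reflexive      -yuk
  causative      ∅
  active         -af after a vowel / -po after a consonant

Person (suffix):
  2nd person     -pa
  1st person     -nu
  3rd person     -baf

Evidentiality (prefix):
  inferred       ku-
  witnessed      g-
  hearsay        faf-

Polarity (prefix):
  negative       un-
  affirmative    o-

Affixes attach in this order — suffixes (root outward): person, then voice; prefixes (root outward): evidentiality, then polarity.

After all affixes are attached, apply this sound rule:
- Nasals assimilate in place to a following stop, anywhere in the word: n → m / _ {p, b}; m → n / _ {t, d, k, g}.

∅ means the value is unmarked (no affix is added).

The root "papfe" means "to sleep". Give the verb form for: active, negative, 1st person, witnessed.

Attach person 1st person -nu → papfenu.
Attach voice active -af (after vowel 'u') → papfenuaf.
Attach evidentiality witnessed g- → gpapfenuaf.
Attach polarity negative un- → ungpapfenuaf.
Nasal assimilation: no change.

ungpapfenuaf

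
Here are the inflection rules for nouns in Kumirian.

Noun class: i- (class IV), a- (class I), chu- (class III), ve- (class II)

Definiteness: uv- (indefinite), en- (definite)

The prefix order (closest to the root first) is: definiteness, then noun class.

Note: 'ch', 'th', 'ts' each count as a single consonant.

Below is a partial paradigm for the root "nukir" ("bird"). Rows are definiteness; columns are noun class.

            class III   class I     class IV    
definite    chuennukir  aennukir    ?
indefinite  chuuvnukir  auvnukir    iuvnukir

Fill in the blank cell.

iennukir

Attach definiteness definite en- → ennukir.
Attach noun class class IV i- → iennukir.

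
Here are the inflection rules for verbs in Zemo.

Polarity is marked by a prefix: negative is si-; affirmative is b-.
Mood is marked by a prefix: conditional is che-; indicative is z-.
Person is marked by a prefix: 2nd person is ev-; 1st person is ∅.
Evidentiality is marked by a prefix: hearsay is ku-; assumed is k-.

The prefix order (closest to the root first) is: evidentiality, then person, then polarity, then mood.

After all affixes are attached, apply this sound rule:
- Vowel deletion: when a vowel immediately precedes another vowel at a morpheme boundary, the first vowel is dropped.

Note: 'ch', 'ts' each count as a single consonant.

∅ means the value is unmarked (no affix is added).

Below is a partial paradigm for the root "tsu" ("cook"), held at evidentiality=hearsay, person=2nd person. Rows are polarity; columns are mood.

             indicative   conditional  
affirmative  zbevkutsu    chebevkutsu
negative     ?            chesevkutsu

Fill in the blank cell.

Attach evidentiality hearsay ku- → kutsu.
Attach person 2nd person ev- → evkutsu.
Attach polarity negative si- → sievkutsu.
Attach mood indicative z- → zsievkutsu.
Apply vowel deletion: zsievkutsu → zsevkutsu.

zsevkutsu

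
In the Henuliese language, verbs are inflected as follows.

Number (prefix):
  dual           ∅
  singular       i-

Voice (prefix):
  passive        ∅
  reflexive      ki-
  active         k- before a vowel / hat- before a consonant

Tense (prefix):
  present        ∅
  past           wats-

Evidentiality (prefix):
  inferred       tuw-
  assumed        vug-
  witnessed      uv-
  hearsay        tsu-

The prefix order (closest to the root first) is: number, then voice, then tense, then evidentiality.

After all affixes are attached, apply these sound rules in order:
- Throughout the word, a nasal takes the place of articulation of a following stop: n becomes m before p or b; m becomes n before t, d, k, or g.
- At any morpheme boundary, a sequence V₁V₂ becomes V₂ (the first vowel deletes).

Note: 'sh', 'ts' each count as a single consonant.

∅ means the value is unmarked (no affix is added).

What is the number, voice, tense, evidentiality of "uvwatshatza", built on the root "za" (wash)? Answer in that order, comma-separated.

Segment: uv-wats-hat-za.
number: ∅ → dual.
voice: k/hat- → active.
tense: wats- → past.
evidentiality: uv- → witnessed.

dual, active, past, witnessed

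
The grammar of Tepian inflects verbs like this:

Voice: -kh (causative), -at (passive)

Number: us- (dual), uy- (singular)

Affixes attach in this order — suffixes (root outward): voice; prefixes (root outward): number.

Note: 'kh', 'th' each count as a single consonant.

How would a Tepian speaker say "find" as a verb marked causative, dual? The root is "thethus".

Attach voice causative -kh → thethuskh.
Attach number dual us- → usthethuskh.

usthethuskh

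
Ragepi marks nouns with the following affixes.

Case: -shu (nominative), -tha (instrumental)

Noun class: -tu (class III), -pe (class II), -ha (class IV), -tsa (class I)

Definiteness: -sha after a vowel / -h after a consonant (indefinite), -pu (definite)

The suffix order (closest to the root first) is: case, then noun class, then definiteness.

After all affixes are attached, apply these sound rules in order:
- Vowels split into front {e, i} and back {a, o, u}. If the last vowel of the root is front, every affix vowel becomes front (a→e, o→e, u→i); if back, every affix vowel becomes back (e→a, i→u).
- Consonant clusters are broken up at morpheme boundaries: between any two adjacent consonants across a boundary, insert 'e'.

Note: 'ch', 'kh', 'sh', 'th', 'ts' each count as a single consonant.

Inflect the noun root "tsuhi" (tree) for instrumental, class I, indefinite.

tsuhithetseshe

Attach case instrumental -tha → tsuhitha.
Attach noun class class I -tsa → tsuhithatsa.
Attach definiteness indefinite -sha (after vowel 'a') → tsuhithatsasha.
Apply vowel harmony: tsuhithatsasha → tsuhithetseshe.
Epenthesis: no change.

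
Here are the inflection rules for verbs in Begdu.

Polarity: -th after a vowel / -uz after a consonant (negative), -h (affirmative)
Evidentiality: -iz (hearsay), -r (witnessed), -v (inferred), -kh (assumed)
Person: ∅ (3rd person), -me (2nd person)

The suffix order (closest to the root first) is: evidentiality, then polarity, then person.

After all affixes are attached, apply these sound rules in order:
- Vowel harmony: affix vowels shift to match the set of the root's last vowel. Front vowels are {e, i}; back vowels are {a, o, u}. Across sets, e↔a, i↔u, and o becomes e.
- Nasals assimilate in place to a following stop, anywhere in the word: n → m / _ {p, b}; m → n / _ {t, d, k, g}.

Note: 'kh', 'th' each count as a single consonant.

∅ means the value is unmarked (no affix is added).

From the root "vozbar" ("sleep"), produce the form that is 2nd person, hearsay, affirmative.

Attach evidentiality hearsay -iz → vozbariz.
Attach polarity affirmative -h → vozbarizh.
Attach person 2nd person -me → vozbarizhme.
Apply vowel harmony: vozbarizhme → vozbaruzhma.
Nasal assimilation: no change.

vozbaruzhma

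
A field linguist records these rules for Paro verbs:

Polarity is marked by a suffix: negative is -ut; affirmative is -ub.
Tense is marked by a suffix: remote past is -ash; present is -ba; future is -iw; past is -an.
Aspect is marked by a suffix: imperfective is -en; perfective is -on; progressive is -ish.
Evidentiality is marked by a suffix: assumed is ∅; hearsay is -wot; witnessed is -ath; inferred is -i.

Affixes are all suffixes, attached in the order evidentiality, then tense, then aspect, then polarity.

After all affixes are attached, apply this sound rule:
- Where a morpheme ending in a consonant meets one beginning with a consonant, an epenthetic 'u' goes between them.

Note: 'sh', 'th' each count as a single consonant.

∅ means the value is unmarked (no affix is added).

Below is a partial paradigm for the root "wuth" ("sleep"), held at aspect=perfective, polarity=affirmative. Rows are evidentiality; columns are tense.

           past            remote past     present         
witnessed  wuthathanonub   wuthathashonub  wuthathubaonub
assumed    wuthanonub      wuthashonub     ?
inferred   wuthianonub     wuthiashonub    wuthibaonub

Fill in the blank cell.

wuthubaonub

evidentiality = assumed: zero marking, form stays wuth.
Attach tense present -ba → wuthba.
Attach aspect perfective -on → wuthbaon.
Attach polarity affirmative -ub → wuthbaonub.
Apply epenthesis: wuthbaonub → wuthubaonub.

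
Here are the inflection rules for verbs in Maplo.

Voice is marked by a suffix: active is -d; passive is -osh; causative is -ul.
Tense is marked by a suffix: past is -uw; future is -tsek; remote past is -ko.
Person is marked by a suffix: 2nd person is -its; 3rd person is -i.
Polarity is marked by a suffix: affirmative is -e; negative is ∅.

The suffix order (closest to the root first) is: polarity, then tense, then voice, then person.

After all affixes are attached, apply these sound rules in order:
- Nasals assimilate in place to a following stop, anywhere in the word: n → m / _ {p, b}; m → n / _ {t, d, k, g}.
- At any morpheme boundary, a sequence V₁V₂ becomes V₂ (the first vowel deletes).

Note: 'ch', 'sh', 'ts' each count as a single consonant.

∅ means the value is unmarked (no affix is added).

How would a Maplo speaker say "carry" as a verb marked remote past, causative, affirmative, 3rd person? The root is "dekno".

deknekuli

Attach polarity affirmative -e → deknoe.
Attach tense remote past -ko → deknoeko.
Attach voice causative -ul → deknoekoul.
Attach person 3rd person -i → deknoekouli.
Nasal assimilation: no change.
Apply vowel deletion: deknoekouli → deknekuli.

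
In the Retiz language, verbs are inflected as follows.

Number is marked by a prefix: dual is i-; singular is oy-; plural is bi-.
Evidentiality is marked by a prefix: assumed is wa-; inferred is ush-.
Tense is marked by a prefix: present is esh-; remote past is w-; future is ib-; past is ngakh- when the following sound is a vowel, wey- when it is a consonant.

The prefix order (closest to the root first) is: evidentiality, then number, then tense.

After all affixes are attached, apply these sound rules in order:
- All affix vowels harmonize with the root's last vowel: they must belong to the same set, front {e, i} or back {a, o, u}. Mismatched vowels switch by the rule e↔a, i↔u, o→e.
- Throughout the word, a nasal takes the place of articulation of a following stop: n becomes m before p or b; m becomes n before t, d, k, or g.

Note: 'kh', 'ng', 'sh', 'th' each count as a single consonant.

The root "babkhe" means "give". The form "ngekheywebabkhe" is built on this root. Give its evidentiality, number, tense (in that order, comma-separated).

assumed, singular, past

Segment: ngakh-oy-wa-babkhe.
evidentiality: wa- → assumed.
number: oy- → singular.
tense: ngakh/wey- → past.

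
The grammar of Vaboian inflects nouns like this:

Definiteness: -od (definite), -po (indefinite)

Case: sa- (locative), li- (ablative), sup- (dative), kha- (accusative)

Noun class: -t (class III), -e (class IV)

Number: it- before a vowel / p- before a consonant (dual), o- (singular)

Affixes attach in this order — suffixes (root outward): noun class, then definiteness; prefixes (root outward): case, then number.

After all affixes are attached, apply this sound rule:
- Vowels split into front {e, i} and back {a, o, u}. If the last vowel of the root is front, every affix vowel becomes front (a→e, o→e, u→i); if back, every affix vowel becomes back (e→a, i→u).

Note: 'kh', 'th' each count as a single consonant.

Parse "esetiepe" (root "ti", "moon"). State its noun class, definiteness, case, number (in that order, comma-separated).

class IV, indefinite, locative, singular

Segment: o-sa-ti-e-po.
noun class: -e → class IV.
definiteness: -po → indefinite.
case: sa- → locative.
number: o- → singular.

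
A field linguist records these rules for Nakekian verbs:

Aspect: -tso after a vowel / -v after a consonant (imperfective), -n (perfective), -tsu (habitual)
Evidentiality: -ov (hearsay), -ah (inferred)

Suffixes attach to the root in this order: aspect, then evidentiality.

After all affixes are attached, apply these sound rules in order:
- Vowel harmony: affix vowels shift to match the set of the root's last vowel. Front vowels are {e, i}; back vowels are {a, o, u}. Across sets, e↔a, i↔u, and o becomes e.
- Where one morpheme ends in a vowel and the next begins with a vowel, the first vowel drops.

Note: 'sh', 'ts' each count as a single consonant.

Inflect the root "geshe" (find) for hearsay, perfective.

Attach aspect perfective -n → geshen.
Attach evidentiality hearsay -ov → geshenov.
Apply vowel harmony: geshenov → geshenev.
Vowel deletion: no change.

geshenev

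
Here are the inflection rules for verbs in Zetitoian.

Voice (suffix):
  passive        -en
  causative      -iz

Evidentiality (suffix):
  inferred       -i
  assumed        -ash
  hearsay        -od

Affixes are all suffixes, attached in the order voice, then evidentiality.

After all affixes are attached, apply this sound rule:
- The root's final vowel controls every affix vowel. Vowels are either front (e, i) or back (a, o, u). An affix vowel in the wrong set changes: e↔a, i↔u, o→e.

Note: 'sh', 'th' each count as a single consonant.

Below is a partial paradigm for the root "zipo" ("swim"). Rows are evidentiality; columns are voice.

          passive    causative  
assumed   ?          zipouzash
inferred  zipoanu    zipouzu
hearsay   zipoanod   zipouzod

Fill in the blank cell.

Attach voice passive -en → zipoen.
Attach evidentiality assumed -ash → zipoenash.
Apply vowel harmony: zipoenash → zipoanash.

zipoanash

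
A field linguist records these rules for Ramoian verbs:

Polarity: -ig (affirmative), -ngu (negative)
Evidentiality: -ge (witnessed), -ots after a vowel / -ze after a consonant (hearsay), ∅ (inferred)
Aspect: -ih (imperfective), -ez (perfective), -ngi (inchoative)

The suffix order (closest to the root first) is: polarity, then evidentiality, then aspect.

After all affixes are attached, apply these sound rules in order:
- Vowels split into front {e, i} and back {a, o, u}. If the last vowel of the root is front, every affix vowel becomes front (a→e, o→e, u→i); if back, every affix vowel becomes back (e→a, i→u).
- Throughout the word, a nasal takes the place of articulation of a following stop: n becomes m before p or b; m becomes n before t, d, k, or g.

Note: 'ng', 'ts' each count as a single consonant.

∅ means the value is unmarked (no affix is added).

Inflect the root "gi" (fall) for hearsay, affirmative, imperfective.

Attach polarity affirmative -ig → giig.
Attach evidentiality hearsay -ze (after consonant 'g') → giigze.
Attach aspect imperfective -ih → giigzeih.
Vowel harmony: no change.
Nasal assimilation: no change.

giigzeih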